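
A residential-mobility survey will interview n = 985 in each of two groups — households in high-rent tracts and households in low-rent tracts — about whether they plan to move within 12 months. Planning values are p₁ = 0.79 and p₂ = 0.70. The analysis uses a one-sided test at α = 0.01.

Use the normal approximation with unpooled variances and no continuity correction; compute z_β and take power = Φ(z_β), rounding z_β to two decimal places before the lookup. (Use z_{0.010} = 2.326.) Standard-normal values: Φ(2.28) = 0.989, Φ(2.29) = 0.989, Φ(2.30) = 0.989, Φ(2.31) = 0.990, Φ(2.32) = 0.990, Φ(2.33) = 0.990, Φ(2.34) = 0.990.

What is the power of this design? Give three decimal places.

z_β = |p₁−p₂|·√(n/[p₁q₁+p₂q₂]) − z_α
    = 0.09 · √(985/0.3759) − 2.326
    = 0.09 · 51.1896 − 2.326
    = 4.6071 − 2.326 = 2.2811 → 2.28
Power = Φ(2.28) = 0.989.

Power ≈ 0.989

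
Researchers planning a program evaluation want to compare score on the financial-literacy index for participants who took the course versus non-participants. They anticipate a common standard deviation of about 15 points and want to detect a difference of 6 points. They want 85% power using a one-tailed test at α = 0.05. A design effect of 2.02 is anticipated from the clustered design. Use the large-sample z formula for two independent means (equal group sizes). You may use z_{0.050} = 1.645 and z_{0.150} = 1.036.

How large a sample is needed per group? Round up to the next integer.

n = 182 per group

n = (z_α + z_β)² · (σ₁² + σ₂²) / δ²
  = (1.645 + 1.036)² · (2·15² = 450) / 6²
  = 7.1878 · 450 / 36
  = 89.85
Design effect: 2.02 × 89.85 = 181.49.
Round up → n = 182 per group.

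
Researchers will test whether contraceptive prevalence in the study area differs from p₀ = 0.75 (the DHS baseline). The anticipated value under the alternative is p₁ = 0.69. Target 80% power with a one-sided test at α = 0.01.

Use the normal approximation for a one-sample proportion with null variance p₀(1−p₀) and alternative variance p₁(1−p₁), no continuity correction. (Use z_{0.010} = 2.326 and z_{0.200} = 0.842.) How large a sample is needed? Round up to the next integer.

n = [z_α·√(p₀q₀) + z_β·√(p₁q₁)]² / (p₁ − p₀)²
  = [2.326·√(0.75·0.25) + 0.842·√(0.69·0.31)]² / (-0.06)²
  = [2.326·0.4330 + 0.842·0.4625]² / 0.0036
  = [1.3966]² / 0.0036
  = 541.81
Round up → n = 542.

n = 542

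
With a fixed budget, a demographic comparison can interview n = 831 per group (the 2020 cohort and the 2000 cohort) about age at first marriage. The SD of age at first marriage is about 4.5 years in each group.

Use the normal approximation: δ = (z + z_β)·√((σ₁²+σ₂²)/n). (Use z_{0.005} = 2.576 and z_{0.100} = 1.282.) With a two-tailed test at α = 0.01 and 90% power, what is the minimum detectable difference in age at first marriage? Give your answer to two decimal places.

Minimum detectable difference ≈ 0.85 years

δ = (z_{α/2} + z_β) · √((σ₁²+σ₂²)/n)
  = (2.576 + 1.282) · √(40.5/831)
  = 3.858 · √0.04874
  = 3.858 · 0.2208
  = 0.8517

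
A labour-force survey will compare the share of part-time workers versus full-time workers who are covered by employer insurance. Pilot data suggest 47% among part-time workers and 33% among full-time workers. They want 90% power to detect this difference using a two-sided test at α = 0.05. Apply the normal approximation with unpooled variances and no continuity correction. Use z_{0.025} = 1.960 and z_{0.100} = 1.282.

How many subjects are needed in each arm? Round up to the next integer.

n = 253 per group

n = (z_{α/2} + z_β)² · [p₁(1−p₁) + p₂(1−p₂)] / (p₁ − p₂)²
  = (1.960 + 1.282)² · (0.47·0.53 + 0.33·0.67) / (0.14)²
  = (3.242)² · (0.2491 + 0.2211) / 0.0196
  = 10.5106 · 0.4702 / 0.0196
  = 252.15
Round up → n = 253 per group.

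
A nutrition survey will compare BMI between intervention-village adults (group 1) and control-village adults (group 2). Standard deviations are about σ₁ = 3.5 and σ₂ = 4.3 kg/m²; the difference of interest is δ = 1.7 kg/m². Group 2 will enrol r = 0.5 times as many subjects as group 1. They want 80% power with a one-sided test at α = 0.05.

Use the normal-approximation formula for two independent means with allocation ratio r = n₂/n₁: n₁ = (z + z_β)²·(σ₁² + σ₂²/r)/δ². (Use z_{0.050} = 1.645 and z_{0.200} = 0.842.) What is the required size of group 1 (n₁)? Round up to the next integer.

n₁ = 106

n₁ = (z_α + z_β)² · (σ₁² + σ₂²/r) / δ²
   = (1.645 + 0.842)² · (3.5² + 4.3²/0.5) / 1.7²
   = 6.1852 · (12.25 + 36.98) / 2.89
   = 6.1852 · 49.23 / 2.89
   = 105.36
Round up → n₁ = 106; n₂ = r·n₁ = 0.5 × 106 = 53.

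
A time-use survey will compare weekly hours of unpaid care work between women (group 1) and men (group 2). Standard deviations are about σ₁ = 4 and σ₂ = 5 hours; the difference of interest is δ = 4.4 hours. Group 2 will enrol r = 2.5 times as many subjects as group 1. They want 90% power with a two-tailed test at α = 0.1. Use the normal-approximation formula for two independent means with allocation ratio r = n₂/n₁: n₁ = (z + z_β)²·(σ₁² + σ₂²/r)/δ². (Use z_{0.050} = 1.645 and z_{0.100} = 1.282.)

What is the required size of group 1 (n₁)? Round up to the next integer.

n₁ = 12

n₁ = (z_{α/2} + z_β)² · (σ₁² + σ₂²/r) / δ²
   = (1.645 + 1.282)² · (4² + 5²/2.5) / 4.4²
   = 8.5673 · (16 + 10) / 19.36
   = 8.5673 · 26 / 19.36
   = 11.51
Round up → n₁ = 12; n₂ = r·n₁ = 2.5 × 12 = 30.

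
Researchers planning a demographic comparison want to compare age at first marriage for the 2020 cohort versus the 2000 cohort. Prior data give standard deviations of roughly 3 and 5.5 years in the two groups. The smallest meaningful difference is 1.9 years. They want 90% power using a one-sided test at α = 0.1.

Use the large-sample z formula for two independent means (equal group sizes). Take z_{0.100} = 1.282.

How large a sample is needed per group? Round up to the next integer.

n = (z_α + z_β)² · (σ₁² + σ₂²) / δ²
  = (1.282 + 1.282)² · (3² + 5.5² = 39.25) / 1.9²
  = 6.5741 · 39.25 / 3.61
  = 71.48
Round up → n = 72 per group.

n = 72 per group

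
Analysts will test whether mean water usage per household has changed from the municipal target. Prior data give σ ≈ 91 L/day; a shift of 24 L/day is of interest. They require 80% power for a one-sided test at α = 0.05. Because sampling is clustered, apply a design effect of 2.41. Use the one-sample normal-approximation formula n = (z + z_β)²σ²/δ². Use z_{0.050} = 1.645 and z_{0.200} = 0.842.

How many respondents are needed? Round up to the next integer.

n = (z_α + z_β)² · σ² / δ²
  = (1.645 + 0.842)² · 91² / 24²
  = 6.1852 · 8281 / 576
  = 88.92
Design effect: 2.41 × 88.92 = 214.30.
Round up → n = 215.

n = 215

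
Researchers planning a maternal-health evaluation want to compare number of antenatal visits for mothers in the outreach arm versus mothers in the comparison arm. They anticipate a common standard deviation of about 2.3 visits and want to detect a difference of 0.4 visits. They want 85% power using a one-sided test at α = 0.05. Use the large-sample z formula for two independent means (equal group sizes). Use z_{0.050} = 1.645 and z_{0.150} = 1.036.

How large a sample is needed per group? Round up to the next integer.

n = (z_α + z_β)² · (σ₁² + σ₂²) / δ²
  = (1.645 + 1.036)² · (2·2.3² = 10.58) / 0.4²
  = 7.1878 · 10.58 / 0.16
  = 475.29
Round up → n = 476 per group.

n = 476 per group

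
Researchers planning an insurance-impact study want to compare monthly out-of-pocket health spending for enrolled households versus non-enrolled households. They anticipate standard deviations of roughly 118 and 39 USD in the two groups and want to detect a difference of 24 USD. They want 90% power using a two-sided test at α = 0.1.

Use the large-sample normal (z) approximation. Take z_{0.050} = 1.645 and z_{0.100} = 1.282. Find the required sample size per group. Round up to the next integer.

n = 230 per group

n = (z_{α/2} + z_β)² · (σ₁² + σ₂²) / δ²
  = (1.645 + 1.282)² · (118² + 39² = 15445) / 24²
  = 8.5673 · 15445 / 576
  = 229.73
Round up → n = 230 per group.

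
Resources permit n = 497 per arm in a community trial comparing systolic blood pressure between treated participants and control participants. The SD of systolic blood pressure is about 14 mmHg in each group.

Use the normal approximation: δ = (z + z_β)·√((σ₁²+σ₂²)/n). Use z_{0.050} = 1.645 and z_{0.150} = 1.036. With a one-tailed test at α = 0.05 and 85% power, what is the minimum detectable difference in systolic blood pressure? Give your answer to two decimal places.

δ = (z_α + z_β) · √((σ₁²+σ₂²)/n)
  = (1.645 + 1.036) · √(392/497)
  = 2.681 · √0.78873
  = 2.681 · 0.8881
  = 2.3810

Minimum detectable difference ≈ 2.38 mmHg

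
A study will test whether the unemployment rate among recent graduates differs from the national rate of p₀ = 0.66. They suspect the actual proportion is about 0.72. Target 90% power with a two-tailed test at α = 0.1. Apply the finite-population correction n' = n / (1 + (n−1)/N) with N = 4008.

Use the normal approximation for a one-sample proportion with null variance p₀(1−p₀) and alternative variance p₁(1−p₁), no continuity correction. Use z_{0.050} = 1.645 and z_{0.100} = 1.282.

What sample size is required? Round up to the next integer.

n = [z_{α/2}·√(p₀q₀) + z_β·√(p₁q₁)]² / (p₁ − p₀)²
  = [1.645·√(0.66·0.34) + 1.282·√(0.72·0.28)]² / (0.06)²
  = [1.645·0.4737 + 1.282·0.4490]² / 0.0036
  = [1.3549]² / 0.0036
  = 509.91
Finite-population correction (N = 4008): 509.91 / (1 + (509.91 − 1)/4008) = 452.46.
Round up → n = 453.

n = 453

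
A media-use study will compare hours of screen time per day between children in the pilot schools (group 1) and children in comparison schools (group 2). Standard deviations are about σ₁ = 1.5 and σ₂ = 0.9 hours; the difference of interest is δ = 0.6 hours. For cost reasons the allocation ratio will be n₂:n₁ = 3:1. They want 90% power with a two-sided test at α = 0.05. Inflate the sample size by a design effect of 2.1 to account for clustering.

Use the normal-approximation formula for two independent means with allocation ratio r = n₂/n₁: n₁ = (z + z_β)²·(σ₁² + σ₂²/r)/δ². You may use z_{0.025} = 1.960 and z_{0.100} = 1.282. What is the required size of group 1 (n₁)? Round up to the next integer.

n₁ = (z_{α/2} + z_β)² · (σ₁² + σ₂²/r) / δ²
   = (1.960 + 1.282)² · (1.5² + 0.9²/3) / 0.6²
   = 10.5106 · (2.25 + 0.27) / 0.36
   = 10.5106 · 2.52 / 0.36
   = 73.57
Design effect: 2.1 × 73.57 = 154.51.
Round up → n₁ = 155; n₂ = r·n₁ = 3 × 155 = 465.

n₁ = 155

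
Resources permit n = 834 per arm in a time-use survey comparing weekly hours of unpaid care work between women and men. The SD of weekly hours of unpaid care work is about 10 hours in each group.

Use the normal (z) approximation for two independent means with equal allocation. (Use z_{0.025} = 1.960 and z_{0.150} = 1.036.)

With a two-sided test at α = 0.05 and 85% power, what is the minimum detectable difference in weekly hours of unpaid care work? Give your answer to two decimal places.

Minimum detectable difference ≈ 1.47 hours

δ = (z_{α/2} + z_β) · √((σ₁²+σ₂²)/n)
  = (1.960 + 1.036) · √(200/834)
  = 2.996 · √0.23981
  = 2.996 · 0.4897
  = 1.4671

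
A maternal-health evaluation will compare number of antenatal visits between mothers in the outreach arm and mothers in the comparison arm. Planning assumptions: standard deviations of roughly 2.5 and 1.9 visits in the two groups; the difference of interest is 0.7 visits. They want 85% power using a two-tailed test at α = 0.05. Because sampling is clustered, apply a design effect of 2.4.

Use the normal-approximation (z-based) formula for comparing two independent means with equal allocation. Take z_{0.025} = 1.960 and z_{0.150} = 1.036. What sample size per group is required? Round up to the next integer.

n = 434 per group

n = (z_{α/2} + z_β)² · (σ₁² + σ₂²) / δ²
  = (1.960 + 1.036)² · (2.5² + 1.9² = 9.86) / 0.7²
  = 8.9760 · 9.86 / 0.49
  = 180.62
Design effect: 2.4 × 180.62 = 433.49.
Round up → n = 434 per group.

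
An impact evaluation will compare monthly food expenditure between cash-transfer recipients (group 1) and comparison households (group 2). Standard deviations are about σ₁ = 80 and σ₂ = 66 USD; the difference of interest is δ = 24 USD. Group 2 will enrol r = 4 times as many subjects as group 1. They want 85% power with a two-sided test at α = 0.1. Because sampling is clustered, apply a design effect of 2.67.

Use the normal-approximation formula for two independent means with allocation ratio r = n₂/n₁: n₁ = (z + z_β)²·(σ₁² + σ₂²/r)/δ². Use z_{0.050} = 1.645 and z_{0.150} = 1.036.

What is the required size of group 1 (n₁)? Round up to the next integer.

n₁ = 250

n₁ = (z_{α/2} + z_β)² · (σ₁² + σ₂²/r) / δ²
   = (1.645 + 1.036)² · (80² + 66²/4) / 24²
   = 7.1878 · (6400 + 1089) / 576
   = 7.1878 · 7489 / 576
   = 93.45
Design effect: 2.67 × 93.45 = 249.52.
Round up → n₁ = 250; n₂ = r·n₁ = 4 × 250 = 1000.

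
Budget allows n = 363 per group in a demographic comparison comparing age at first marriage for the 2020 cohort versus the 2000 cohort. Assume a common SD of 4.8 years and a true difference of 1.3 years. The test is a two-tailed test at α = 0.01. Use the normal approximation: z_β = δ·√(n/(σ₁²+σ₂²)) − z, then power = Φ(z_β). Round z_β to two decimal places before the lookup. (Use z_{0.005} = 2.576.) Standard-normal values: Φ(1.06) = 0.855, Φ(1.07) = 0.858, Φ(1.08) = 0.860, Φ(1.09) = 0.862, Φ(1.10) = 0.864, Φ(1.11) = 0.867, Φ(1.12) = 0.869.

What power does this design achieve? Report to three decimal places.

Power ≈ 0.858

z_β = δ·√(n/(σ₁²+σ₂²)) − z_{α/2}
    = 1.3 · √(363/46.08) − 2.576
    = 1.3 · 2.80671 − 2.576
    = 3.6487 − 2.576 = 1.0727 → 1.07
Power = Φ(1.07) = 0.858.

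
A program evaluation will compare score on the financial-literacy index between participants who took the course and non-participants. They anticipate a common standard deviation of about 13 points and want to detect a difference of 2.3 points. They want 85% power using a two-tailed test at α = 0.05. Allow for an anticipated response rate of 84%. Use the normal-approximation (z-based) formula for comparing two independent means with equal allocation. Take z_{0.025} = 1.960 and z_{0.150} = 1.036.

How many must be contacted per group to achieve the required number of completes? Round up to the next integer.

n = (z_{α/2} + z_β)² · (σ₁² + σ₂²) / δ²
  = (1.960 + 1.036)² · (2·13² = 338) / 2.3²
  = 8.9760 · 338 / 5.29
  = 573.51
Adjust for 84% response: 573.51 / 0.84 = 682.76.
Round up → n = 683 per group.

n = 683 per group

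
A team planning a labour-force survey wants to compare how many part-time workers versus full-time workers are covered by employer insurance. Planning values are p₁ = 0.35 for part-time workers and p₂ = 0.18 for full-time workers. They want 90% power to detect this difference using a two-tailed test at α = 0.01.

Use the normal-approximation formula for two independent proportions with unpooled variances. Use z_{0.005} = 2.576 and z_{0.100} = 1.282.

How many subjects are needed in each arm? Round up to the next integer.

n = 194 per group

n = (z_{α/2} + z_β)² · [p₁(1−p₁) + p₂(1−p₂)] / (p₁ − p₂)²
  = (2.576 + 1.282)² · (0.35·0.65 + 0.18·0.82) / (0.17)²
  = (3.858)² · (0.2275 + 0.1476) / 0.0289
  = 14.8842 · 0.3751 / 0.0289
  = 193.19
Round up → n = 194 per group.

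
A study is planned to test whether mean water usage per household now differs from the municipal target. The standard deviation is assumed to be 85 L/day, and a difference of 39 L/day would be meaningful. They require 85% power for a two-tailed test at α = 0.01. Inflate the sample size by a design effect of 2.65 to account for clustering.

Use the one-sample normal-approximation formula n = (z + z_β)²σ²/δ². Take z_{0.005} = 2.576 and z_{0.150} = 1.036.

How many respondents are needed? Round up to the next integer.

n = (z_{α/2} + z_β)² · σ² / δ²
  = (2.576 + 1.036)² · 85² / 39²
  = 13.0465 · 7225 / 1521
  = 61.97
Design effect: 2.65 × 61.97 = 164.23.
Round up → n = 165.

n = 165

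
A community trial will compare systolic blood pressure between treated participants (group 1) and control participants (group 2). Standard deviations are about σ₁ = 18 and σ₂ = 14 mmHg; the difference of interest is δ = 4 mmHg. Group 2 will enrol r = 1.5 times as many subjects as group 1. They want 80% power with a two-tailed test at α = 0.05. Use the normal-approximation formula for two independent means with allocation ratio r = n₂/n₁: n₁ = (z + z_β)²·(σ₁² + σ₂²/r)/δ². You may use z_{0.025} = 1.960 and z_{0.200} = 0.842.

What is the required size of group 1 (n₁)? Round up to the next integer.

n₁ = 224

n₁ = (z_{α/2} + z_β)² · (σ₁² + σ₂²/r) / δ²
   = (1.960 + 0.842)² · (18² + 14²/1.5) / 4²
   = 7.8512 · (324 + 130.6667) / 16
   = 7.8512 · 454.6667 / 16
   = 223.11
Round up → n₁ = 224; n₂ = r·n₁ = 1.5 × 224 = 336.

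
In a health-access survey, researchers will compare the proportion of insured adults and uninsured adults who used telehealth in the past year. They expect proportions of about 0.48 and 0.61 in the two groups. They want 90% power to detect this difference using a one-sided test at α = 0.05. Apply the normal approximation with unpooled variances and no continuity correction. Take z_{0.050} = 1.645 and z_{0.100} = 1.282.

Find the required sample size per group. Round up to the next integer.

n = 248 per group

n = (z_α + z_β)² · [p₁(1−p₁) + p₂(1−p₂)] / (p₁ − p₂)²
  = (1.645 + 1.282)² · (0.48·0.52 + 0.61·0.39) / (-0.13)²
  = (2.927)² · (0.2496 + 0.2379) / 0.0169
  = 8.5673 · 0.4875 / 0.0169
  = 247.13
Round up → n = 248 per group.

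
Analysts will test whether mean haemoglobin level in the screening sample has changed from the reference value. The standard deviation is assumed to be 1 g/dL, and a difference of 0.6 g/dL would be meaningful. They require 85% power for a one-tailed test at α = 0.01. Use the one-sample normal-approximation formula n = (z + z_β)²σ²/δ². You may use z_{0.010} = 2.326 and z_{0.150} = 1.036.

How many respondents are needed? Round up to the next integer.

n = 32

n = (z_α + z_β)² · σ² / δ²
  = (2.326 + 1.036)² · 1² / 0.6²
  = 11.3030 · 1 / 0.36
  = 31.40
Round up → n = 32.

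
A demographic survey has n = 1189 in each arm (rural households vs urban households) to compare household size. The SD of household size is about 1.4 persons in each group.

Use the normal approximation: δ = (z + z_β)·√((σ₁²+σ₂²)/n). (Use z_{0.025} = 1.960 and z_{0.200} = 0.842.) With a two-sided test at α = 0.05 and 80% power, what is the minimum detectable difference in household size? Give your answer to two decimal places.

δ = (z_{α/2} + z_β) · √((σ₁²+σ₂²)/n)
  = (1.960 + 0.842) · √(3.92/1189)
  = 2.802 · √0.0033
  = 2.802 · 0.0574
  = 0.1609

Minimum detectable difference ≈ 0.16 persons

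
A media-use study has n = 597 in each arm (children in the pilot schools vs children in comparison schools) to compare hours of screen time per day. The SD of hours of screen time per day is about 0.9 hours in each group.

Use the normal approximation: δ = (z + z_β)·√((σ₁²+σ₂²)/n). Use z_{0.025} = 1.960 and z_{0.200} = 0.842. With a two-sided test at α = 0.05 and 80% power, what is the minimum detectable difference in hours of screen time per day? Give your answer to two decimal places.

δ = (z_{α/2} + z_β) · √((σ₁²+σ₂²)/n)
  = (1.960 + 0.842) · √(1.62/597)
  = 2.802 · √0.00271
  = 2.802 · 0.0521
  = 0.1460

Minimum detectable difference ≈ 0.15 hours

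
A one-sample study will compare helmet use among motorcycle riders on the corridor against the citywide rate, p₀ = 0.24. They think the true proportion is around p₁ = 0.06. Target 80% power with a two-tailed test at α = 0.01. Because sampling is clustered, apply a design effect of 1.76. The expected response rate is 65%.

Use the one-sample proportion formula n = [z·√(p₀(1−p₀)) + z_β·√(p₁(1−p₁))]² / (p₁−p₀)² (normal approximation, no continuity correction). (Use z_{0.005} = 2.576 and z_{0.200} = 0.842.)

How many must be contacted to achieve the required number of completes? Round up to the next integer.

n = 142

n = [z_{α/2}·√(p₀q₀) + z_β·√(p₁q₁)]² / (p₁ − p₀)²
  = [2.576·√(0.24·0.76) + 0.842·√(0.06·0.94)]² / (-0.18)²
  = [2.576·0.4271 + 0.842·0.2375]² / 0.0324
  = [1.3001]² / 0.0324
  = 52.17
Design effect: 1.76 × 52.17 = 91.82.
Adjust for 65% response: 91.82 / 0.65 = 141.26.
Round up → n = 142.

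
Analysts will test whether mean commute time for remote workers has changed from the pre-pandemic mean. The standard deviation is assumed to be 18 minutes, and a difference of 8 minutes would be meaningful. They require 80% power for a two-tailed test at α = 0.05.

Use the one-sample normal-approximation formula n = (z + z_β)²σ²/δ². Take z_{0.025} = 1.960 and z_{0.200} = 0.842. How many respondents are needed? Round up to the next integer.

n = (z_{α/2} + z_β)² · σ² / δ²
  = (1.960 + 0.842)² · 18² / 8²
  = 7.8512 · 324 / 64
  = 39.75
Round up → n = 40.

n = 40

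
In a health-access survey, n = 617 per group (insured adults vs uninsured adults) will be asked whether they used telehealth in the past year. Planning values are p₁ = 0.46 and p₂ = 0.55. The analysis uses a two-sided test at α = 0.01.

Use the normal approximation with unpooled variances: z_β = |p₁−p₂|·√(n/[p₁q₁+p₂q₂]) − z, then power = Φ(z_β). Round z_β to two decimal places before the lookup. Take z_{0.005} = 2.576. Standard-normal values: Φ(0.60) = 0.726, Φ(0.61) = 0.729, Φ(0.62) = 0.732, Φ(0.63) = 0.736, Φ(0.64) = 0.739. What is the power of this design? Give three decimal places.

Power ≈ 0.726

z_β = |p₁−p₂|·√(n/[p₁q₁+p₂q₂]) − z_{α/2}
    = 0.09 · √(617/0.4959) − 2.576
    = 0.09 · 35.2733 − 2.576
    = 3.1746 − 2.576 = 0.5986 → 0.60
Power = Φ(0.60) = 0.726.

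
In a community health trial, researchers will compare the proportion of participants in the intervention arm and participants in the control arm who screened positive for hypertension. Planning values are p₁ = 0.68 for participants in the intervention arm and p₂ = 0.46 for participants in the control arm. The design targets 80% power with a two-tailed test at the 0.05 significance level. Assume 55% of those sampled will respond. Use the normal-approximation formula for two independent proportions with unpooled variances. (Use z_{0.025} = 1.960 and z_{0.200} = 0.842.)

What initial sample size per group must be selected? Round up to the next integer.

n = (z_{α/2} + z_β)² · [p₁(1−p₁) + p₂(1−p₂)] / (p₁ − p₂)²
  = (1.960 + 0.842)² · (0.68·0.32 + 0.46·0.54) / (0.22)²
  = (2.802)² · (0.2176 + 0.2484) / 0.0484
  = 7.8512 · 0.4660 / 0.0484
  = 75.59
Adjust for 55% response: 75.59 / 0.55 = 137.44.
Round up → n = 138 per group.

n = 138 per group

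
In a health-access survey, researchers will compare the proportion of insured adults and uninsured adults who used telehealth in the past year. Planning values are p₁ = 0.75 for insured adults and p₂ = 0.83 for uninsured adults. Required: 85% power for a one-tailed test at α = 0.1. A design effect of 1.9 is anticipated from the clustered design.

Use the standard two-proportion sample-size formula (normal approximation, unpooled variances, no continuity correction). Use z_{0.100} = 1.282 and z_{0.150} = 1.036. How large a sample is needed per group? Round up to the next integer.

n = 525 per group

n = (z_α + z_β)² · [p₁(1−p₁) + p₂(1−p₂)] / (p₁ − p₂)²
  = (1.282 + 1.036)² · (0.75·0.25 + 0.83·0.17) / (-0.08)²
  = (2.318)² · (0.1875 + 0.1411) / 0.0064
  = 5.3731 · 0.3286 / 0.0064
  = 275.88
Design effect: 1.9 × 275.88 = 524.17.
Round up → n = 525 per group.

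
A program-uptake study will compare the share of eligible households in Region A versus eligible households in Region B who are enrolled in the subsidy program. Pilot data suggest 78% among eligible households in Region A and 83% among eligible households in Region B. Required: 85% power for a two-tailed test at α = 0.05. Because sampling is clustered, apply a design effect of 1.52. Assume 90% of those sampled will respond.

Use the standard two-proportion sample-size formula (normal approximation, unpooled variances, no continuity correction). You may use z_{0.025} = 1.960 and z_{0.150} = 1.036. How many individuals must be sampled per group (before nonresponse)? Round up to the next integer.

n = 1897 per group

n = (z_{α/2} + z_β)² · [p₁(1−p₁) + p₂(1−p₂)] / (p₁ − p₂)²
  = (1.960 + 1.036)² · (0.78·0.22 + 0.83·0.17) / (-0.05)²
  = (2.996)² · (0.1716 + 0.1411) / 0.0025
  = 8.9760 · 0.3127 / 0.0025
  = 1122.72
Design effect: 1.52 × 1122.72 = 1706.53.
Adjust for 90% response: 1706.53 / 0.90 = 1896.15.
Round up → n = 1897 per group.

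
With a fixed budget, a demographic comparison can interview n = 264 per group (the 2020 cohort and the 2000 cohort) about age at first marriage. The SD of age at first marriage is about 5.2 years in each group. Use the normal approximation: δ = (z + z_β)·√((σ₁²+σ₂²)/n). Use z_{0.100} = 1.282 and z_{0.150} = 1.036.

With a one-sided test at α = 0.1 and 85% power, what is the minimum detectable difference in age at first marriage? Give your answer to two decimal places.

δ = (z_α + z_β) · √((σ₁²+σ₂²)/n)
  = (1.282 + 1.036) · √(54.08/264)
  = 2.318 · √0.20485
  = 2.318 · 0.4526
  = 1.0491

Minimum detectable difference ≈ 1.05 years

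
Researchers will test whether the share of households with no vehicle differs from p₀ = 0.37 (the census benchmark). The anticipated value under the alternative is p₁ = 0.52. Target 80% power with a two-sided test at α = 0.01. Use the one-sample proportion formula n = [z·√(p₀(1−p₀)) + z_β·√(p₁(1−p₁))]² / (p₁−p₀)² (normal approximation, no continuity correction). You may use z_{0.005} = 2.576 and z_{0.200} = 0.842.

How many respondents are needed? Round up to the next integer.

n = [z_{α/2}·√(p₀q₀) + z_β·√(p₁q₁)]² / (p₁ − p₀)²
  = [2.576·√(0.37·0.63) + 0.842·√(0.52·0.48)]² / (0.15)²
  = [2.576·0.4828 + 0.842·0.4996]² / 0.0225
  = [1.6644]² / 0.0225
  = 123.12
Round up → n = 124.

n = 124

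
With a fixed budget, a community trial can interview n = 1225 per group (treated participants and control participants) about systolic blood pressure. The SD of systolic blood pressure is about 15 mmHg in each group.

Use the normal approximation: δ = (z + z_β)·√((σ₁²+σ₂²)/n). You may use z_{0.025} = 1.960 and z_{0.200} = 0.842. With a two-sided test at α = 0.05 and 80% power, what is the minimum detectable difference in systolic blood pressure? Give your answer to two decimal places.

Minimum detectable difference ≈ 1.70 mmHg

δ = (z_{α/2} + z_β) · √((σ₁²+σ₂²)/n)
  = (1.960 + 0.842) · √(450/1225)
  = 2.802 · √0.36735
  = 2.802 · 0.6061
  = 1.6983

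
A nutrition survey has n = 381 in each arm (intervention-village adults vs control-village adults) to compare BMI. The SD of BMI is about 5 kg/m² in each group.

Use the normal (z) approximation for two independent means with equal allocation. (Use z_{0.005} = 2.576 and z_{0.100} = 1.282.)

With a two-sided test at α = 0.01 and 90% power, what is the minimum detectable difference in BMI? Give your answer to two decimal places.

δ = (z_{α/2} + z_β) · √((σ₁²+σ₂²)/n)
  = (2.576 + 1.282) · √(50/381)
  = 3.858 · √0.13123
  = 3.858 · 0.3623
  = 1.3976

Minimum detectable difference ≈ 1.40 kg/m²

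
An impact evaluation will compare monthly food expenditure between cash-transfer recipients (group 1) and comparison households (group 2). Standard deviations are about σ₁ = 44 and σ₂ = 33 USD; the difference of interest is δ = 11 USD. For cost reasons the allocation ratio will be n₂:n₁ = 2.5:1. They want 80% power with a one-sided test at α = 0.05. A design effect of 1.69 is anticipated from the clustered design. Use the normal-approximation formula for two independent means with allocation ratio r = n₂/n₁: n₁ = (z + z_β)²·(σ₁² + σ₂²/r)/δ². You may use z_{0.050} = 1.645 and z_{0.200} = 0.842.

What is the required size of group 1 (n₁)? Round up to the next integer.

n₁ = 205

n₁ = (z_α + z_β)² · (σ₁² + σ₂²/r) / δ²
   = (1.645 + 0.842)² · (44² + 33²/2.5) / 11²
   = 6.1852 · (1936 + 435.6) / 121
   = 6.1852 · 2371.6 / 121
   = 121.23
Design effect: 1.69 × 121.23 = 204.88.
Round up → n₁ = 205; n₂ = r·n₁ = 2.5 × 205 = 513.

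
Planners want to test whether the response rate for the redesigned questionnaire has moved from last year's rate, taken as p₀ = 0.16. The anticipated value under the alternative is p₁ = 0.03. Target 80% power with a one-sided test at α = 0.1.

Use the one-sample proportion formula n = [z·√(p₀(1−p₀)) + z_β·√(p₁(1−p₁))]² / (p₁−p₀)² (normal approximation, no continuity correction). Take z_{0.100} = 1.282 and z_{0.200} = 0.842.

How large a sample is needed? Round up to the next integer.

n = [z_α·√(p₀q₀) + z_β·√(p₁q₁)]² / (p₁ − p₀)²
  = [1.282·√(0.16·0.84) + 0.842·√(0.03·0.97)]² / (-0.13)²
  = [1.282·0.3666 + 0.842·0.1706]² / 0.0169
  = [0.6136]² / 0.0169
  = 22.28
Round up → n = 23.

n = 23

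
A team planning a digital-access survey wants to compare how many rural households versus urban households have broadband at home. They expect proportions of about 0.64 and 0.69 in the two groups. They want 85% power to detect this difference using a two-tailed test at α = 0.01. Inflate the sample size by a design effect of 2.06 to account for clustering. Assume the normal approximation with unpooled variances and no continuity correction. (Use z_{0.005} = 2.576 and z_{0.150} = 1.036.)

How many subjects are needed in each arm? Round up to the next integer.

n = 4777 per group

n = (z_{α/2} + z_β)² · [p₁(1−p₁) + p₂(1−p₂)] / (p₁ − p₂)²
  = (2.576 + 1.036)² · (0.64·0.36 + 0.69·0.31) / (-0.05)²
  = (3.612)² · (0.2304 + 0.2139) / 0.0025
  = 13.0465 · 0.4443 / 0.0025
  = 2318.63
Design effect: 2.06 × 2318.63 = 4776.38.
Round up → n = 4777 per group.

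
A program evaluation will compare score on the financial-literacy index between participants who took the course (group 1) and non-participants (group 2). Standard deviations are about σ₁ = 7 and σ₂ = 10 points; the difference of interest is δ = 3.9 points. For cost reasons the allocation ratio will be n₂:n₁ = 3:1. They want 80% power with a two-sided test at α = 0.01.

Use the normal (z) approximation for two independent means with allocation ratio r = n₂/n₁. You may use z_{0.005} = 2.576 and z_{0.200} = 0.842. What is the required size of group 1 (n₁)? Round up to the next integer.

n₁ = (z_{α/2} + z_β)² · (σ₁² + σ₂²/r) / δ²
   = (2.576 + 0.842)² · (7² + 10²/3) / 3.9²
   = 11.6827 · (49 + 33.3333) / 15.21
   = 11.6827 · 82.3333 / 15.21
   = 63.24
Round up → n₁ = 64; n₂ = r·n₁ = 3 × 64 = 192.

n₁ = 64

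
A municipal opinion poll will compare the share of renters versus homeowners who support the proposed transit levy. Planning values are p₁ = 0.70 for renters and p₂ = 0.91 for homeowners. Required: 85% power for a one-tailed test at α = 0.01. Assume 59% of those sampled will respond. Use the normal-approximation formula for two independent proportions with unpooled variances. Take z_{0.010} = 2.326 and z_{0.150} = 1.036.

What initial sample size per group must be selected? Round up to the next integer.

n = (z_α + z_β)² · [p₁(1−p₁) + p₂(1−p₂)] / (p₁ − p₂)²
  = (2.326 + 1.036)² · (0.70·0.30 + 0.91·0.09) / (-0.21)²
  = (3.362)² · (0.2100 + 0.0819) / 0.0441
  = 11.3030 · 0.2919 / 0.0441
  = 74.82
Adjust for 59% response: 74.82 / 0.59 = 126.81.
Round up → n = 127 per group.

n = 127 per group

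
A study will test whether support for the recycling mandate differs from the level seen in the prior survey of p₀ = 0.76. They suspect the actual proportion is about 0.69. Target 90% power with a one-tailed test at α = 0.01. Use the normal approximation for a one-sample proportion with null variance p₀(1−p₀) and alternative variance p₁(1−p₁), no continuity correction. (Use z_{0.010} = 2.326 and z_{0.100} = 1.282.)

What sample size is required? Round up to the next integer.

n = 514

n = [z_α·√(p₀q₀) + z_β·√(p₁q₁)]² / (p₁ − p₀)²
  = [2.326·√(0.76·0.24) + 1.282·√(0.69·0.31)]² / (-0.07)²
  = [2.326·0.4271 + 1.282·0.4625]² / 0.0049
  = [1.5863]² / 0.0049
  = 513.55
Round up → n = 514.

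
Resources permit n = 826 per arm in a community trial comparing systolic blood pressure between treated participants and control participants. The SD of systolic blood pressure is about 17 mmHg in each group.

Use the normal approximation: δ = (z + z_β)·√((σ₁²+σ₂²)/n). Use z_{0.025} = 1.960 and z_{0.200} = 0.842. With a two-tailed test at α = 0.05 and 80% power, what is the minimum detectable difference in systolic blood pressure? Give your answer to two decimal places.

Minimum detectable difference ≈ 2.34 mmHg

δ = (z_{α/2} + z_β) · √((σ₁²+σ₂²)/n)
  = (1.960 + 0.842) · √(578/826)
  = 2.802 · √0.69976
  = 2.802 · 0.8365
  = 2.3439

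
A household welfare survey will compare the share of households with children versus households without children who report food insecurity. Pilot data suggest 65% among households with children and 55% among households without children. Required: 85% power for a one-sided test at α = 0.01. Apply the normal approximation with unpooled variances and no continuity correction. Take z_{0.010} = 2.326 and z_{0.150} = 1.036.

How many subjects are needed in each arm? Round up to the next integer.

n = 537 per group

n = (z_α + z_β)² · [p₁(1−p₁) + p₂(1−p₂)] / (p₁ − p₂)²
  = (2.326 + 1.036)² · (0.65·0.35 + 0.55·0.45) / (0.10)²
  = (3.362)² · (0.2275 + 0.2475) / 0.0100
  = 11.3030 · 0.4750 / 0.0100
  = 536.89
Round up → n = 537 per group.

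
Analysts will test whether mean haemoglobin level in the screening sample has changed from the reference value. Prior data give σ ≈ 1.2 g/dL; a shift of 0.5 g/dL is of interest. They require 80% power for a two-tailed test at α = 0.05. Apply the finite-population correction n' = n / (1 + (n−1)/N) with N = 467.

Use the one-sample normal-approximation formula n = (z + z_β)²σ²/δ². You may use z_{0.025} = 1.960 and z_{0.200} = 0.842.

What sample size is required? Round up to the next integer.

n = 42

n = (z_{α/2} + z_β)² · σ² / δ²
  = (1.960 + 0.842)² · 1.2² / 0.5²
  = 7.8512 · 1.44 / 0.25
  = 45.22
Finite-population correction (N = 467): 45.22 / (1 + (45.22 − 1)/467) = 41.31.
Round up → n = 42.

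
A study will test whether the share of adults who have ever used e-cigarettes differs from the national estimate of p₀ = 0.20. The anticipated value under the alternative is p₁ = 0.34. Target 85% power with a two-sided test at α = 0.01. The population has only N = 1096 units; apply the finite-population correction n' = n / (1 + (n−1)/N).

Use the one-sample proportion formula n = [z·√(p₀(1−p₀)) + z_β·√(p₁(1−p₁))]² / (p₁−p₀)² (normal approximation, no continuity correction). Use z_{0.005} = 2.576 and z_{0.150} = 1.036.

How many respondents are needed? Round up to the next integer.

n = [z_{α/2}·√(p₀q₀) + z_β·√(p₁q₁)]² / (p₁ − p₀)²
  = [2.576·√(0.20·0.80) + 1.036·√(0.34·0.66)]² / (0.14)²
  = [2.576·0.4000 + 1.036·0.4737]² / 0.0196
  = [1.5212]² / 0.0196
  = 118.06
Finite-population correction (N = 1096): 118.06 / (1 + (118.06 − 1)/1096) = 106.67.
Round up → n = 107.

n = 107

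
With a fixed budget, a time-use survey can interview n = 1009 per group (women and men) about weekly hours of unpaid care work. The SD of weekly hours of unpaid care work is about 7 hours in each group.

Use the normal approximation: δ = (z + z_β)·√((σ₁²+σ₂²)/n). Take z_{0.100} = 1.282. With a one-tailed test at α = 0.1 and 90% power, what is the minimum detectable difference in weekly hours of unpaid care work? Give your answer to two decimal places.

Minimum detectable difference ≈ 0.80 hours

δ = (z_α + z_β) · √((σ₁²+σ₂²)/n)
  = (1.282 + 1.282) · √(98/1009)
  = 2.564 · √0.09713
  = 2.564 · 0.3117
  = 0.7991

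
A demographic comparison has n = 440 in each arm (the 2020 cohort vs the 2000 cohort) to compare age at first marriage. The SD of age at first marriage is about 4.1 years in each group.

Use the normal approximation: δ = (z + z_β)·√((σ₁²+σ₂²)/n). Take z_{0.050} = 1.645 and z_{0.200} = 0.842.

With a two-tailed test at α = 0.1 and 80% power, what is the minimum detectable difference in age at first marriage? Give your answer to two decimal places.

δ = (z_{α/2} + z_β) · √((σ₁²+σ₂²)/n)
  = (1.645 + 0.842) · √(33.62/440)
  = 2.487 · √0.07641
  = 2.487 · 0.2764
  = 0.6875

Minimum detectable difference ≈ 0.69 years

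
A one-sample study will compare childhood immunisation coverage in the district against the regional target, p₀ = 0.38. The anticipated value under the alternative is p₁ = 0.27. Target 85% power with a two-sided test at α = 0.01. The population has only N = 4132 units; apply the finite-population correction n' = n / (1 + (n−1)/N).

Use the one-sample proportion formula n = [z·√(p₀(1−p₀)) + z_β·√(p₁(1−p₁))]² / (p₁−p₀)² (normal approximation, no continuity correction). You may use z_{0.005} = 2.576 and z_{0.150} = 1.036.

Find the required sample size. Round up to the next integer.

n = [z_{α/2}·√(p₀q₀) + z_β·√(p₁q₁)]² / (p₁ − p₀)²
  = [2.576·√(0.38·0.62) + 1.036·√(0.27·0.73)]² / (-0.11)²
  = [2.576·0.4854 + 1.036·0.4440]² / 0.0121
  = [1.7103]² / 0.0121
  = 241.75
Finite-population correction (N = 4132): 241.75 / (1 + (241.75 − 1)/4132) = 228.44.
Round up → n = 229.

n = 229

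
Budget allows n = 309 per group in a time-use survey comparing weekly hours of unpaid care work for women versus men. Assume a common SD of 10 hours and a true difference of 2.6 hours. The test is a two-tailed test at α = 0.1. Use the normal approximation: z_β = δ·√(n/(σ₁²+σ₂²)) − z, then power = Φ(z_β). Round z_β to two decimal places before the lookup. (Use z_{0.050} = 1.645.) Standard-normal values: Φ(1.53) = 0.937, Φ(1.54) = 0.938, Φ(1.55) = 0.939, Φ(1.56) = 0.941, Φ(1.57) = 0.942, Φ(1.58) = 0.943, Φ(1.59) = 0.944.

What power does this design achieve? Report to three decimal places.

z_β = δ·√(n/(σ₁²+σ₂²)) − z_{α/2}
    = 2.6 · √(309/200) − 1.645
    = 2.6 · 1.24298 − 1.645
    = 3.2317 − 1.645 = 1.5867 → 1.59
Power = Φ(1.59) = 0.944.

Power ≈ 0.944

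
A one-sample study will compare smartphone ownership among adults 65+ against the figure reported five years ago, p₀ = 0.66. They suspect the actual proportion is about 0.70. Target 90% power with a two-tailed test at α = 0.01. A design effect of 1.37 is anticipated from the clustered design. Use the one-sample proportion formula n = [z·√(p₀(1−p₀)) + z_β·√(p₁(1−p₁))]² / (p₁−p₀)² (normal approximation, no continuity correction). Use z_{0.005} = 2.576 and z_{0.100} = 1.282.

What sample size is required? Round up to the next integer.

n = 2799

n = [z_{α/2}·√(p₀q₀) + z_β·√(p₁q₁)]² / (p₁ − p₀)²
  = [2.576·√(0.66·0.34) + 1.282·√(0.70·0.30)]² / (0.04)²
  = [2.576·0.4737 + 1.282·0.4583]² / 0.0016
  = [1.8078]² / 0.0016
  = 2042.50
Design effect: 1.37 × 2042.50 = 2798.22.
Round up → n = 2799.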